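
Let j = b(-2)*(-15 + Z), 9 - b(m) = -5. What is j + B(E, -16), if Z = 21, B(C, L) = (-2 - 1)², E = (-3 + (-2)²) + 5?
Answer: 93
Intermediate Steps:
b(m) = 14 (b(m) = 9 - 1*(-5) = 9 + 5 = 14)
E = 6 (E = (-3 + 4) + 5 = 1 + 5 = 6)
B(C, L) = 9 (B(C, L) = (-3)² = 9)
j = 84 (j = 14*(-15 + 21) = 14*6 = 84)
j + B(E, -16) = 84 + 9 = 93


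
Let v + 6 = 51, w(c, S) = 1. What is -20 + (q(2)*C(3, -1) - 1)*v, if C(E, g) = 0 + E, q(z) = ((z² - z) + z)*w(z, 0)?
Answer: 475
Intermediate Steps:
q(z) = z² (q(z) = ((z² - z) + z)*1 = z²*1 = z²)
C(E, g) = E
v = 45 (v = -6 + 51 = 45)
-20 + (q(2)*C(3, -1) - 1)*v = -20 + (2²*3 - 1)*45 = -20 + (4*3 - 1)*45 = -20 + (12 - 1)*45 = -20 + 11*45 = -20 + 495 = 475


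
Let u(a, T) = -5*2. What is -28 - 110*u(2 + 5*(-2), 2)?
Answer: 1072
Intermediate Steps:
u(a, T) = -10
-28 - 110*u(2 + 5*(-2), 2) = -28 - 110*(-10) = -28 + 1100 = 1072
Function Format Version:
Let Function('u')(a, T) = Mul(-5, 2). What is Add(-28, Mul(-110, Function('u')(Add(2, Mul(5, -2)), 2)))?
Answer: 1072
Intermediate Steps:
Function('u')(a, T) = -10
Add(-28, Mul(-110, Function('u')(Add(2, Mul(5, -2)), 2))) = Add(-28, Mul(-110, -10)) = Add(-28, 1100) = 1072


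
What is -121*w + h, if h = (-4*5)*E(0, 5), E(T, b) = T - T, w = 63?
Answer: -7623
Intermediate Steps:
E(T, b) = 0
h = 0 (h = -4*5*0 = -20*0 = 0)
-121*w + h = -121*63 + 0 = -7623 + 0 = -7623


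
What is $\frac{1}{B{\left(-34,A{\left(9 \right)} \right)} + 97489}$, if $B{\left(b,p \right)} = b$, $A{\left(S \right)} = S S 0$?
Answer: $\frac{1}{97455} \approx 1.0261 \cdot 10^{-5}$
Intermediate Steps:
$A{\left(S \right)} = 0$ ($A{\left(S \right)} = S^{2} \cdot 0 = 0$)
$\frac{1}{B{\left(-34,A{\left(9 \right)} \right)} + 97489} = \frac{1}{-34 + 97489} = \frac{1}{97455}$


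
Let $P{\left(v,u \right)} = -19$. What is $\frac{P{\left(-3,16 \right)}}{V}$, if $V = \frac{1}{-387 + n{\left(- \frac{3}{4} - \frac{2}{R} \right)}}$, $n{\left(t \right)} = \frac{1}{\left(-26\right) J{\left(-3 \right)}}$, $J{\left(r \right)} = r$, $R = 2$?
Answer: $\frac{573515}{78} \approx 7352.8$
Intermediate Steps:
$n{\left(t \right)} = \frac{1}{78}$ ($n{\left(t \right)} = \frac{1}{\left(-26\right) \left(-3\right)} = \left(- \frac{1}{26}\right) \left(- \frac{1}{3}\right) = \frac{1}{78}$)
$V = - \frac{78}{30185}$ ($V = \frac{1}{-387 + \frac{1}{78}} = \frac{1}{- \frac{30185}{78}} = - \frac{78}{30185} \approx -0.0025841$)
$\frac{P{\left(-3,16 \right)}}{V} = - \frac{19}{- \frac{78}{30185}} = \left(-19\right) \left(- \frac{30185}{78}\right) = \frac{573515}{78}$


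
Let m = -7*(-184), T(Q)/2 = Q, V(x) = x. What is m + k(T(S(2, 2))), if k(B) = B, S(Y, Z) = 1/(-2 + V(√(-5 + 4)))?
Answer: 6436/5 - 2*I/5 ≈ 1287.2 - 0.4*I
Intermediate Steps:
S(Y, Z) = (-2 - I)/5 (S(Y, Z) = 1/(-2 + √(-5 + 4)) = 1/(-2 + √(-1)) = 1/(-2 + I) = (-2 - I)/5)
T(Q) = 2*Q
m = 1288
m + k(T(S(2, 2))) = 1288 + 2*(-⅖ - I/5) = 1288 + (-⅘ - 2*I/5) = 6436/5 - 2*I/5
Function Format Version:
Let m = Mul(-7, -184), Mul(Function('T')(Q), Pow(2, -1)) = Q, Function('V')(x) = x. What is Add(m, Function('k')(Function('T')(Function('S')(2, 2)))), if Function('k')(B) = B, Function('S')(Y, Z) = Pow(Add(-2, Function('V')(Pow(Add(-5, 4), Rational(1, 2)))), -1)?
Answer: Add(Rational(6436, 5), Mul(Rational(-2, 5), I)) ≈ Add(1287.2, Mul(-0.40000, I))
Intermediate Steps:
Function('S')(Y, Z) = Mul(Rational(1, 5), Add(-2, Mul(-1, I))) (Function('S')(Y, Z) = Pow(Add(-2, Pow(Add(-5, 4), Rational(1, 2))), -1) = Pow(Add(-2, Pow(-1, Rational(1, 2))), -1) = Pow(Add(-2, I), -1) = Mul(Rational(1, 5), Add(-2, Mul(-1, I))))
Function('T')(Q) = Mul(2, Q)
m = 1288
Add(m, Function('k')(Function('T')(Function('S')(2, 2)))) = Add(1288, Mul(2, Add(Rational(-2, 5), Mul(Rational(-1, 5), I)))) = Add(1288, Add(Rational(-4, 5), Mul(Rational(-2, 5), I))) = Add(Rational(6436, 5), Mul(Rational(-2, 5), I))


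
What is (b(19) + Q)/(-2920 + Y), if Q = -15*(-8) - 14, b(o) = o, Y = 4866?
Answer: 125/1946 ≈ 0.064234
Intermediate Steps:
Q = 106 (Q = 120 - 14 = 106)
(b(19) + Q)/(-2920 + Y) = (19 + 106)/(-2920 + 4866) = 125/1946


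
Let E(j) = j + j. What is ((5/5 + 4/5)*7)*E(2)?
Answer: 252/5 ≈ 50.400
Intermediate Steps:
E(j) = 2*j
((5/5 + 4/5)*7)*E(2) = ((5/5 + 4/5)*7)*(2*2) = ((5*(⅕) + 4*(⅕))*7)*4 = ((1 + ⅘)*7)*4 = ((9/5)*7)*4 = (63/5)*4 = 252/5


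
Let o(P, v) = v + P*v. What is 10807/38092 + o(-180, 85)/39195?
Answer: -291569/2790684 ≈ -0.10448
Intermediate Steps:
10807/38092 + o(-180, 85)/39195 = 10807/38092 + (85*(1 - 180))/39195 = 10807*(1/38092) + (85*(-179))*(1/39195) = 101/356 - 15215*1/39195 = 101/356 - 3043/7839 = -291569/2790684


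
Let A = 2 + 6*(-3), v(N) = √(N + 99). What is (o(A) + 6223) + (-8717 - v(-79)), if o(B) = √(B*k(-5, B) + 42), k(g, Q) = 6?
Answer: -2494 - 2*√5 + 3*I*√6 ≈ -2498.5 + 7.3485*I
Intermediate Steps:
v(N) = √(99 + N)
A = -16 (A = 2 - 18 = -16)
o(B) = √(42 + 6*B) (o(B) = √(B*6 + 42) = √(6*B + 42) = √(42 + 6*B))
(o(A) + 6223) + (-8717 - v(-79)) = (√(42 + 6*(-16)) + 6223) + (-8717 - √(99 - 79)) = (√(42 - 96) + 6223) + (-8717 - √20) = (√(-54) + 6223) + (-8717 - 2*√5) = (3*I*√6 + 6223) + (-8717 - 2*√5) = (6223 + 3*I*√6) + (-8717 - 2*√5) = -2494 - 2*√5 + 3*I*√6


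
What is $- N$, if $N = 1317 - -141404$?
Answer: $-142721$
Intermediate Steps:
$N = 142721$ ($N = 1317 + 141404 = 142721$)
$- N = \left(-1\right) 142721 = -142721$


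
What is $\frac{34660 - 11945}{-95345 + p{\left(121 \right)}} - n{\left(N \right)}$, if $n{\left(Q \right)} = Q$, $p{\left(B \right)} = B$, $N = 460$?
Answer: $- \frac{43825755}{95224} \approx -460.24$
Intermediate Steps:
$\frac{34660 - 11945}{-95345 + p{\left(121 \right)}} - n{\left(N \right)} = \frac{34660 - 11945}{-95345 + 121} - 460 = \frac{22715}{-95224} - 460 = 22715 \left(- \frac{1}{95224}\right) - 460 = - \frac{22715}{95224} - 460 = - \frac{43825755}{95224}$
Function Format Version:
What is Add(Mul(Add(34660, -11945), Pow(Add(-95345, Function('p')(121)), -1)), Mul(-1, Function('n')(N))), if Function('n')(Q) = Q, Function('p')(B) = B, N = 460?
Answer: Rational(-43825755, 95224) ≈ -460.24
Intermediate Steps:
Add(Mul(Add(34660, -11945), Pow(Add(-95345, Function('p')(121)), -1)), Mul(-1, Function('n')(N))) = Add(Mul(Add(34660, -11945), Pow(Add(-95345, 121), -1)), Mul(-1, 460)) = Add(Mul(22715, Pow(-95224, -1)), -460) = Add(Mul(22715, Rational(-1, 95224)), -460) = Add(Rational(-22715, 95224), -460) = Rational(-43825755, 95224)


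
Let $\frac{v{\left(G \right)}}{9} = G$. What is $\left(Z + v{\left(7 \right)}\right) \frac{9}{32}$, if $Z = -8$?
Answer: $\frac{495}{32} \approx 15.469$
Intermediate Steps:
$v{\left(G \right)} = 9 G$
$\left(Z + v{\left(7 \right)}\right) \frac{9}{32} = \left(-8 + 9 \cdot 7\right) \frac{9}{32} = \left(-8 + 63\right) 9 \cdot \frac{1}{32} = 55 \cdot \frac{9}{32} = \frac{495}{32}$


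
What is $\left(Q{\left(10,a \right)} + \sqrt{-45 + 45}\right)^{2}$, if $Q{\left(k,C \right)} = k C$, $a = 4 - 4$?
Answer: $0$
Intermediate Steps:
$a = 0$
$Q{\left(k,C \right)} = C k$
$\left(Q{\left(10,a \right)} + \sqrt{-45 + 45}\right)^{2} = \left(0 \cdot 10 + \sqrt{-45 + 45}\right)^{2} = \left(0 + \sqrt{0}\right)^{2} = \left(0 + 0\right)^{2} = 0^{2} = 0$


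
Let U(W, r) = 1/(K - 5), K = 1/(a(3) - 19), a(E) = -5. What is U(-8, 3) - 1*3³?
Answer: -3291/121 ≈ -27.198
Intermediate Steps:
K = -1/24 (K = 1/(-5 - 19) = 1/(-24) = -1/24 ≈ -0.041667)
U(W, r) = -24/121 (U(W, r) = 1/(-1/24 - 5) = 1/(-121/24) = -24/121)
U(-8, 3) - 1*3³ = -24/121 - 1*3³ = -24/121 - 1*27 = -24/121 - 27 = -3291/121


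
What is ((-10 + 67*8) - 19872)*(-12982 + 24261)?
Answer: -218203534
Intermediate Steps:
((-10 + 67*8) - 19872)*(-12982 + 24261) = ((-10 + 536) - 19872)*11279 = (526 - 19872)*11279 = -19346*11279 = -218203534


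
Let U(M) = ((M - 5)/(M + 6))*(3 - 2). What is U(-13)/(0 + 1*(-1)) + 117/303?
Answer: -1545/707 ≈ -2.1853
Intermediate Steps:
U(M) = (-5 + M)/(6 + M) (U(M) = ((-5 + M)/(6 + M))*1 = (-5 + M)/(6 + M))
U(-13)/(0 + 1*(-1)) + 117/303 = ((-5 - 13)/(6 - 13))/(0 + 1*(-1)) + 117/303 = (-18/(-7))/(0 - 1) + 117*(1/303) = -1/7*(-18)/(-1) + 39/101 = (18/7)*(-1) + 39/101 = -18/7 + 39/101 = -1545/707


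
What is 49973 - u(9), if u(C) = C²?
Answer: 49892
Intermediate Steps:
49973 - u(9) = 49973 - 1*9² = 49973 - 1*81 = 49973 - 81 = 49892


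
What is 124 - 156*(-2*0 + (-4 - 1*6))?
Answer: 1684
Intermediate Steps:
124 - 156*(-2*0 + (-4 - 1*6)) = 124 - 156*(0 + (-4 - 6)) = 124 - 156*(0 - 10) = 124 - 156*(-10) = 124 + 1560 = 1684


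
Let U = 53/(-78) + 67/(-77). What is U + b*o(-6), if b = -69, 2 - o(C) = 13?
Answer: 4549247/6006 ≈ 757.45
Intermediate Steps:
o(C) = -11 (o(C) = 2 - 1*13 = 2 - 13 = -11)
U = -9307/6006 (U = 53*(-1/78) + 67*(-1/77) = -53/78 - 67/77 = -9307/6006 ≈ -1.5496)
U + b*o(-6) = -9307/6006 - 69*(-11) = -9307/6006 + 759 = 4549247/6006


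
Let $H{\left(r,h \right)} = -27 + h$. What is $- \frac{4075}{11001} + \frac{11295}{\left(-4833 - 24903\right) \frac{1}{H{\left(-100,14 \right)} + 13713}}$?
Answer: $- \frac{47289789325}{9086826} \approx -5204.2$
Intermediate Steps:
$- \frac{4075}{11001} + \frac{11295}{\left(-4833 - 24903\right) \frac{1}{H{\left(-100,14 \right)} + 13713}} = - \frac{4075}{11001} + \frac{11295}{\left(-4833 - 24903\right) \frac{1}{\left(-27 + 14\right) + 13713}} = \left(-4075\right) \frac{1}{11001} + \frac{11295}{\left(-29736\right) \frac{1}{-13 + 13713}} = - \frac{4075}{11001} + \frac{11295}{\left(-29736\right) \frac{1}{13700}} = - \frac{4075}{11001} + \frac{11295}{- \frac{7434}{3425}} = - \frac{4075}{11001} + 11295 \left(- \frac{3425}{7434}\right) = - \frac{4075}{11001} - \frac{4298375}{826} = - \frac{47289789325}{9086826}$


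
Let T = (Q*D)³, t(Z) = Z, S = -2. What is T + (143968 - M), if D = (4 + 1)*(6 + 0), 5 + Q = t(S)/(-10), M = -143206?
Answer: -2698810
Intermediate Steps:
Q = -24/5 (Q = -5 - 2/(-10) = -5 - 2*(-⅒) = -5 + ⅕ = -24/5 ≈ -4.8000)
D = 30 (D = 5*6 = 30)
T = -2985984 (T = (-24/5*30)³ = (-144)³ = -2985984)
T + (143968 - M) = -2985984 + (143968 - 1*(-143206)) = -2985984 + (143968 + 143206) = -2985984 + 287174 = -2698810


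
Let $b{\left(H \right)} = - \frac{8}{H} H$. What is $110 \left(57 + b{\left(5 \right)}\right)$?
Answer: $5390$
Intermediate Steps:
$b{\left(H \right)} = -8$
$110 \left(57 + b{\left(5 \right)}\right) = 110 \left(57 - 8\right) = 110 \cdot 49 = 5390$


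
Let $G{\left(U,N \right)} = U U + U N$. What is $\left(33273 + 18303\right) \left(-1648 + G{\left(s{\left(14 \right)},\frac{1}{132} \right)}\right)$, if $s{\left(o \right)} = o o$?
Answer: $\frac{20860652456}{11} \approx 1.8964 \cdot 10^{9}$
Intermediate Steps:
$s{\left(o \right)} = o^{2}$
$G{\left(U,N \right)} = U^{2} + N U$
$\left(33273 + 18303\right) \left(-1648 + G{\left(s{\left(14 \right)},\frac{1}{132} \right)}\right) = \left(33273 + 18303\right) \left(-1648 + 14^{2} \left(\frac{1}{132} + 14^{2}\right)\right) = 51576 \left(-1648 + 196 \left(\frac{1}{132} + 196\right)\right) = 51576 \left(-1648 + 196 \cdot \frac{25873}{132}\right) = 51576 \left(-1648 + \frac{1267777}{33}\right) = 51576 \cdot \frac{1213393}{33} = \frac{20860652456}{11}$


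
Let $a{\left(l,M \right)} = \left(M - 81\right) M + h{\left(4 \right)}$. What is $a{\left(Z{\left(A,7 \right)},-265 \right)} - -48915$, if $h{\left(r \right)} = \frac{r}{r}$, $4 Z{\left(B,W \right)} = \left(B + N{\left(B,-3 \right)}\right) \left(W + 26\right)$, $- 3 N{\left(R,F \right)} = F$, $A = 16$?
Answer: $140606$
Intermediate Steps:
$N{\left(R,F \right)} = - \frac{F}{3}$
$Z{\left(B,W \right)} = \frac{\left(1 + B\right) \left(26 + W\right)}{4}$ ($Z{\left(B,W \right)} = \frac{\left(B - -1\right) \left(W + 26\right)}{4} = \frac{\left(B + 1\right) \left(26 + W\right)}{4} = \frac{\left(1 + B\right) \left(26 + W\right)}{4}$)
$h{\left(r \right)} = 1$
$a{\left(l,M \right)} = 1 + M \left(-81 + M\right)$ ($a{\left(l,M \right)} = \left(M - 81\right) M + 1 = \left(-81 + M\right) M + 1 = M \left(-81 + M\right) + 1 = 1 + M \left(-81 + M\right)$)
$a{\left(Z{\left(A,7 \right)},-265 \right)} - -48915 = \left(1 + \left(-265\right)^{2} - -21465\right) - -48915 = \left(1 + 70225 + 21465\right) + 48915 = 91691 + 48915 = 140606$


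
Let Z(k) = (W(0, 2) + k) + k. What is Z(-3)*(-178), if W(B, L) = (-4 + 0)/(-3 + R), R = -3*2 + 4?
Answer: 4628/5 ≈ 925.60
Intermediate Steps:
R = -2 (R = -6 + 4 = -2)
W(B, L) = ⅘ (W(B, L) = (-4 + 0)/(-3 - 2) = -4/(-5) = -4*(-⅕) = ⅘)
Z(k) = ⅘ + 2*k (Z(k) = (⅘ + k) + k = ⅘ + 2*k)
Z(-3)*(-178) = (⅘ + 2*(-3))*(-178) = (⅘ - 6)*(-178) = -26/5*(-178) = 4628/5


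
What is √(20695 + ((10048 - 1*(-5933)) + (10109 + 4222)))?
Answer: √51007 ≈ 225.85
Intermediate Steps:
√(20695 + ((10048 - 1*(-5933)) + (10109 + 4222))) = √(20695 + ((10048 + 5933) + 14331)) = √(20695 + (15981 + 14331)) = √(20695 + 30312) = √51007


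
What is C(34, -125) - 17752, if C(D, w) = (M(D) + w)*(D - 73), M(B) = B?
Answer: -14203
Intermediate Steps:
C(D, w) = (-73 + D)*(D + w) (C(D, w) = (D + w)*(D - 73) = (D + w)*(-73 + D) = (-73 + D)*(D + w))
C(34, -125) - 17752 = (34**2 - 73*34 - 73*(-125) + 34*(-125)) - 17752 = (1156 - 2482 + 9125 - 4250) - 17752 = 3549 - 17752 = -14203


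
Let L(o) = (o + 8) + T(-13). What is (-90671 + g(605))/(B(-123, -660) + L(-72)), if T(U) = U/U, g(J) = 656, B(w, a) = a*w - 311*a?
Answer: -30005/95459 ≈ -0.31432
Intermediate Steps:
B(w, a) = -311*a + a*w
T(U) = 1
L(o) = 9 + o (L(o) = (o + 8) + 1 = (8 + o) + 1 = 9 + o)
(-90671 + g(605))/(B(-123, -660) + L(-72)) = (-90671 + 656)/(-660*(-311 - 123) + (9 - 72)) = -90015/(-660*(-434) - 63) = -90015/(286440 - 63) = -90015/286377 = -90015*1/286377 = -30005/95459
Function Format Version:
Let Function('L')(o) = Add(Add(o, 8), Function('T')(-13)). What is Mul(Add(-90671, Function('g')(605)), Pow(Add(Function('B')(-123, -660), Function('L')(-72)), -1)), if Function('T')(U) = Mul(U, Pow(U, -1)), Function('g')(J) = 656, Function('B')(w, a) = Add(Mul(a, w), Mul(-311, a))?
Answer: Rational(-30005, 95459) ≈ -0.31432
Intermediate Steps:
Function('B')(w, a) = Add(Mul(-311, a), Mul(a, w))
Function('T')(U) = 1
Function('L')(o) = Add(9, o) (Function('L')(o) = Add(Add(o, 8), 1) = Add(Add(8, o), 1) = Add(9, o))
Mul(Add(-90671, Function('g')(605)), Pow(Add(Function('B')(-123, -660), Function('L')(-72)), -1)) = Mul(Add(-90671, 656), Pow(Add(Mul(-660, Add(-311, -123)), Add(9, -72)), -1)) = Mul(-90015, Pow(Add(Mul(-660, -434), -63), -1)) = Mul(-90015, Pow(Add(286440, -63), -1)) = Mul(-90015, Pow(286377, -1)) = Mul(-90015, Rational(1, 286377)) = Rational(-30005, 95459)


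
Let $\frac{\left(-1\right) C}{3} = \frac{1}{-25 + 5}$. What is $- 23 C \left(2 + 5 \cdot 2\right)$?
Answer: $- \frac{207}{5} \approx -41.4$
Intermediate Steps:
$C = \frac{3}{20}$ ($C = - \frac{3}{-25 + 5} = - \frac{3}{-20} = \left(-3\right) \left(- \frac{1}{20}\right) = \frac{3}{20} \approx 0.15$)
$- 23 C \left(2 + 5 \cdot 2\right) = \left(-23\right) \frac{3}{20} \left(2 + 5 \cdot 2\right) = - \frac{69 \left(2 + 10\right)}{20} = \left(- \frac{69}{20}\right) 12 = - \frac{207}{5}$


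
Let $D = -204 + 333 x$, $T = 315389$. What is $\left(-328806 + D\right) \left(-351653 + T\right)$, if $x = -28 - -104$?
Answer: $11013449328$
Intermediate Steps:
$x = 76$ ($x = -28 + 104 = 76$)
$D = 25104$ ($D = -204 + 333 \cdot 76 = -204 + 25308 = 25104$)
$\left(-328806 + D\right) \left(-351653 + T\right) = \left(-328806 + 25104\right) \left(-351653 + 315389\right) = \left(-303702\right) \left(-36264\right) = 11013449328$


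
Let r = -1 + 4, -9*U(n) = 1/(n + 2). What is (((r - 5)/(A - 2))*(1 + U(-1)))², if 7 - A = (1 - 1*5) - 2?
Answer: 256/9801 ≈ 0.026120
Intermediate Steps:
U(n) = -1/(9*(2 + n)) (U(n) = -1/(9*(n + 2)) = -1/(9*(2 + n)))
A = 13 (A = 7 - ((1 - 1*5) - 2) = 7 - ((1 - 5) - 2) = 7 - (-4 - 2) = 7 - 1*(-6) = 7 + 6 = 13)
r = 3
(((r - 5)/(A - 2))*(1 + U(-1)))² = (((3 - 5)/(13 - 2))*(1 - 1/(18 + 9*(-1))))² = ((-2/11)*(1 - 1/(18 - 9)))² = ((-2*1/11)*(1 - 1/9))² = (-2*(1 - 1*⅑)/11)² = (-2*(1 - ⅑)/11)² = (-2/11*8/9)² = (-16/99)² = 256/9801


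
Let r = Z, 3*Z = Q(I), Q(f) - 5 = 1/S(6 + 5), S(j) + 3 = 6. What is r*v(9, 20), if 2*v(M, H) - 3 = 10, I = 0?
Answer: 104/9 ≈ 11.556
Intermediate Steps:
v(M, H) = 13/2 (v(M, H) = 3/2 + (1/2)*10 = 3/2 + 5 = 13/2)
S(j) = 3 (S(j) = -3 + 6 = 3)
Q(f) = 16/3 (Q(f) = 5 + 1/3 = 16/3)
Z = 16/9 (Z = (1/3)*(16/3) = 16/9 ≈ 1.7778)
r = 16/9 ≈ 1.7778
r*v(9, 20) = (16/9)*(13/2) = 104/9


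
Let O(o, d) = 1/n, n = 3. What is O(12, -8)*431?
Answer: 431/3 ≈ 143.67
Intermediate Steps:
O(o, d) = 1/3
O(12, -8)*431 = (1/3)*431 = 431/3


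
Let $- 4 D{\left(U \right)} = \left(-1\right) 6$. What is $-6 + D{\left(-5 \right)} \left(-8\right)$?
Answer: $-18$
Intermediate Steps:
$D{\left(U \right)} = \frac{3}{2}$ ($D{\left(U \right)} = - \frac{\left(-1\right) 6}{4} = \left(- \frac{1}{4}\right) \left(-6\right) = \frac{3}{2}$)
$-6 + D{\left(-5 \right)} \left(-8\right) = -6 + \frac{3}{2} \left(-8\right) = -6 - 12 = -18$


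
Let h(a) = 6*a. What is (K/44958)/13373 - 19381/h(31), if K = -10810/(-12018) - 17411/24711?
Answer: -10680449215040531665/102500570352598898 ≈ -104.20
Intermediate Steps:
K = 3215584/16498711 (K = -10810*(-1/12018) - 17411*1/24711 = 5405/6009 - 17411/24711 = 3215584/16498711 ≈ 0.19490)
(K/44958)/13373 - 19381/h(31) = ((3215584/16498711)/44958)/13373 - 19381/(6*31) = ((3215584/16498711)*(1/44958))*(1/13373) - 19381/186 = (1607792/370874524569)*(1/13373) - 19381*1/186 = 1607792/4959705017061237 - 19381/186 = -10680449215040531665/102500570352598898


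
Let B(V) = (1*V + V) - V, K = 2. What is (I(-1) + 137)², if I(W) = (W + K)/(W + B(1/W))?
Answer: 74529/4 ≈ 18632.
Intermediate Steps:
B(V) = V (B(V) = (V + V) - V = 2*V - V = V)
I(W) = (2 + W)/(W + 1/W) (I(W) = (W + 2)/(W + 1/W) = (2 + W)/(W + 1/W))
(I(-1) + 137)² = (-(2 - 1)/(1 + (-1)²) + 137)² = (-1*1/(1 + 1) + 137)² = (-1*1/2 + 137)² = (-1*½*1 + 137)² = (-½ + 137)² = (273/2)² = 74529/4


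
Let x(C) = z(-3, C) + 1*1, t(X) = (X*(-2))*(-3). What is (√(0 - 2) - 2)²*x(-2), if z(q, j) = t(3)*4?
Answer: 146 - 292*I*√2 ≈ 146.0 - 412.95*I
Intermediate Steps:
t(X) = 6*X (t(X) = -2*X*(-3) = 6*X)
z(q, j) = 72 (z(q, j) = (6*3)*4 = 18*4 = 72)
x(C) = 73 (x(C) = 72 + 1*1 = 72 + 1 = 73)
(√(0 - 2) - 2)²*x(-2) = (√(0 - 2) - 2)²*73 = (√(-2) - 2)²*73 = (I*√2 - 2)²*73 = (-2 + I*√2)²*73 = 73*(-2 + I*√2)²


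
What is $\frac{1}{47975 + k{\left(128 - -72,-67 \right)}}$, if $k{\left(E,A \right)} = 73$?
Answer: $\frac{1}{48048} \approx 2.0813 \cdot 10^{-5}$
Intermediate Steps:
$\frac{1}{47975 + k{\left(128 - -72,-67 \right)}} = \frac{1}{47975 + 73} = \frac{1}{48048}$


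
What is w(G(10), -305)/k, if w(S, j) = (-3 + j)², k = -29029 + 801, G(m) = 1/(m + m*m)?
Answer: -23716/7057 ≈ -3.3606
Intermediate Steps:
G(m) = 1/(m + m²)
k = -28228
w(G(10), -305)/k = (-3 - 305)²/(-28228) = (-308)²*(-1/28228) = 94864*(-1/28228) = -23716/7057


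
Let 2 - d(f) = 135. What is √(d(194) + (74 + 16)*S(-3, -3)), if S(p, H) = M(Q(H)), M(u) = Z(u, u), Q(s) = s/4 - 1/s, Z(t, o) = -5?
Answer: I*√583 ≈ 24.145*I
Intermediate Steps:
Q(s) = -1/s + s/4 (Q(s) = s*(¼) - 1/s = s/4 - 1/s = -1/s + s/4)
M(u) = -5
S(p, H) = -5
d(f) = -133 (d(f) = 2 - 1*135 = 2 - 135 = -133)
√(d(194) + (74 + 16)*S(-3, -3)) = √(-133 + (74 + 16)*(-5)) = √(-133 + 90*(-5)) = √(-133 - 450) = √(-583) = I*√583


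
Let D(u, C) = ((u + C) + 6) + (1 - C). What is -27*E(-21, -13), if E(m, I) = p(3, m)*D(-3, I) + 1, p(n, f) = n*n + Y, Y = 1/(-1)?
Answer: -891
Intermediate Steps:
Y = -1 (Y = 1*(-1) = -1)
p(n, f) = -1 + n² (p(n, f) = n*n - 1 = n² - 1 = -1 + n²)
D(u, C) = 7 + u (D(u, C) = ((C + u) + 6) + (1 - C) = (6 + C + u) + (1 - C) = 7 + u)
E(m, I) = 33 (E(m, I) = (-1 + 3²)*(7 - 3) + 1 = (-1 + 9)*4 + 1 = 8*4 + 1 = 32 + 1 = 33)
-27*E(-21, -13) = -27*33 = -891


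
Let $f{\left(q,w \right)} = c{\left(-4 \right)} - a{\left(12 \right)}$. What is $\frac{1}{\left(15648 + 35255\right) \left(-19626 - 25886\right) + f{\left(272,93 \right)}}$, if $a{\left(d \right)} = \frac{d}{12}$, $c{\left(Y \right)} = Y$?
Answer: $- \frac{1}{2316697341} \approx -4.3165 \cdot 10^{-10}$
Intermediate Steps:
$a{\left(d \right)} = \frac{d}{12}$ ($a{\left(d \right)} = d \frac{1}{12} = \frac{d}{12}$)
$f{\left(q,w \right)} = -5$ ($f{\left(q,w \right)} = -4 - \frac{1}{12} \cdot 12 = -4 - 1 = -5$)
$\frac{1}{\left(15648 + 35255\right) \left(-19626 - 25886\right) + f{\left(272,93 \right)}} = \frac{1}{\left(15648 + 35255\right) \left(-19626 - 25886\right) - 5} = \frac{1}{50903 \left(-45512\right) - 5} = \frac{1}{-2316697336 - 5} = \frac{1}{-2316697341} = - \frac{1}{2316697341}$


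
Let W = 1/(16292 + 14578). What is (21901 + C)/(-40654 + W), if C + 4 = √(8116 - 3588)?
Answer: -675960390/1254988979 - 123480*√283/1254988979 ≈ -0.54027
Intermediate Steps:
C = -4 + 4*√283 (C = -4 + √(8116 - 3588) = -4 + √4528 = -4 + 4*√283 ≈ 63.290)
W = 1/30870 ≈ 3.2394e-5
(21901 + C)/(-40654 + W) = (21901 + (-4 + 4*√283))/(-40654 + 1/30870) = (21897 + 4*√283)/(-1254988979/30870) = (21897 + 4*√283)*(-30870/1254988979) = -675960390/1254988979 - 123480*√283/1254988979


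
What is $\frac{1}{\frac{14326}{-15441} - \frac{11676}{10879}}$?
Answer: $- \frac{167982639}{336141670} \approx -0.49974$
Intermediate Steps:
$\frac{1}{\frac{14326}{-15441} - \frac{11676}{10879}} = \frac{1}{14326 \left(- \frac{1}{15441}\right) - \frac{11676}{10879}} = \frac{1}{- \frac{14326}{15441} - \frac{11676}{10879}} = \frac{1}{- \frac{336141670}{167982639}} = - \frac{167982639}{336141670}$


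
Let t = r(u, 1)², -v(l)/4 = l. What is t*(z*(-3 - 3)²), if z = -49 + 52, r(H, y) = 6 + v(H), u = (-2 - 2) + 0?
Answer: 52272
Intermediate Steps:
v(l) = -4*l
u = -4 (u = -4 + 0 = -4)
r(H, y) = 6 - 4*H
z = 3
t = 484 (t = (6 - 4*(-4))² = (6 + 16)² = 22² = 484)
t*(z*(-3 - 3)²) = 484*(3*(-3 - 3)²) = 484*(3*(-6)²) = 484*(3*36) = 484*108 = 52272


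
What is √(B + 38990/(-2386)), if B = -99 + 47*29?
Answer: √1775729201/1193 ≈ 35.322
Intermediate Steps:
B = 1264 (B = -99 + 1363 = 1264)
√(B + 38990/(-2386)) = √(1264 + 38990/(-2386)) = √(1264 + 38990*(-1/2386)) = √(1264 - 19495/1193) = √(1488457/1193) = √1775729201/1193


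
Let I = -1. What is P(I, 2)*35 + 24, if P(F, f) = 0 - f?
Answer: -46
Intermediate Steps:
P(F, f) = -f
P(I, 2)*35 + 24 = -1*2*35 + 24 = -2*35 + 24 = -70 + 24 = -46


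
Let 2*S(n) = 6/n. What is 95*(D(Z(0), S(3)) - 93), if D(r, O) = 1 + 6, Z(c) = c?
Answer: -8170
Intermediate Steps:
S(n) = 3/n (S(n) = (6/n)/2 = 3/n)
D(r, O) = 7
95*(D(Z(0), S(3)) - 93) = 95*(7 - 93) = 95*(-86) = -8170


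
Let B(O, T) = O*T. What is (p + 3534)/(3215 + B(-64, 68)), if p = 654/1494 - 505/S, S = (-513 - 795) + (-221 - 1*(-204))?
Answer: -233245024/75024945 ≈ -3.1089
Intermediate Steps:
S = -1325 (S = -1308 + (-221 + 204) = -1308 - 17 = -1325)
p = 54034/65985 (p = 654/1494 - 505/(-1325) = 654*(1/1494) - 505*(-1/1325) = 109/249 + 101/265 = 54034/65985 ≈ 0.81888)
(p + 3534)/(3215 + B(-64, 68)) = (54034/65985 + 3534)/(3215 - 64*68) = 233245024/(65985*(3215 - 4352)) = (233245024/65985)/(-1137) = (233245024/65985)*(-1/1137) = -233245024/75024945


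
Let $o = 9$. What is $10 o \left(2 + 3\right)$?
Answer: $450$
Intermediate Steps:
$10 o \left(2 + 3\right) = 10 \cdot 9 \left(2 + 3\right) = 90 \cdot 5 = 450$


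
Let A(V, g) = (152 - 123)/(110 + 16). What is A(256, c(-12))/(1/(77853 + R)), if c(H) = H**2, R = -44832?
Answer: 106401/14 ≈ 7600.1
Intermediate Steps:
A(V, g) = 29/126
A(256, c(-12))/(1/(77853 + R)) = 29/(126*(1/(77853 - 44832))) = 29/(126*(1/33021)) = (29/126)*33021 = 106401/14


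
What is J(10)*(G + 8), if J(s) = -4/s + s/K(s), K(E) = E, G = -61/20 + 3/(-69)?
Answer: 6771/2300 ≈ 2.9439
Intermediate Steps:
G = -1423/460 (G = -61*1/20 + 3*(-1/69) = -61/20 - 1/23 = -1423/460 ≈ -3.0935)
J(s) = 1 - 4/s (J(s) = -4/s + s/s = -4/s + 1 = 1 - 4/s)
J(10)*(G + 8) = ((-4 + 10)/10)*(-1423/460 + 8) = ((1/10)*6)*(2257/460) = (3/5)*(2257/460) = 6771/2300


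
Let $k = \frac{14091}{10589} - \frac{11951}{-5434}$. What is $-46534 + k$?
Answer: $- \frac{140915387929}{3028454} \approx -46531.0$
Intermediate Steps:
$k = \frac{10690507}{3028454}$ ($k = 14091 \cdot \frac{1}{10589} - - \frac{629}{286} = \frac{14091}{10589} + \frac{629}{286} = \frac{10690507}{3028454} \approx 3.53$)
$-46534 + k = -46534 + \frac{10690507}{3028454} = - \frac{140915387929}{3028454}$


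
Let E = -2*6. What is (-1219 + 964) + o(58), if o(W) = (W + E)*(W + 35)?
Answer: 4023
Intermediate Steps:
E = -12
o(W) = (-12 + W)*(35 + W) (o(W) = (W - 12)*(W + 35) = (-12 + W)*(35 + W))
(-1219 + 964) + o(58) = (-1219 + 964) + (-420 + 58**2 + 23*58) = -255 + (-420 + 3364 + 1334) = -255 + 4278 = 4023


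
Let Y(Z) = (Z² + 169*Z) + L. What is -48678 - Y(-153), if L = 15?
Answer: -46245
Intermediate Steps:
Y(Z) = 15 + Z² + 169*Z (Y(Z) = (Z² + 169*Z) + 15 = 15 + Z² + 169*Z)
-48678 - Y(-153) = -48678 - (15 + (-153)² + 169*(-153)) = -48678 - (15 + 23409 - 25857) = -48678 - 1*(-2433) = -48678 + 2433 = -46245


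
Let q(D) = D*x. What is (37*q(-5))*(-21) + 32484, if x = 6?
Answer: 55794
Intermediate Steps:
q(D) = 6*D (q(D) = D*6 = 6*D)
(37*q(-5))*(-21) + 32484 = (37*(6*(-5)))*(-21) + 32484 = (37*(-30))*(-21) + 32484 = -1110*(-21) + 32484 = 23310 + 32484 = 55794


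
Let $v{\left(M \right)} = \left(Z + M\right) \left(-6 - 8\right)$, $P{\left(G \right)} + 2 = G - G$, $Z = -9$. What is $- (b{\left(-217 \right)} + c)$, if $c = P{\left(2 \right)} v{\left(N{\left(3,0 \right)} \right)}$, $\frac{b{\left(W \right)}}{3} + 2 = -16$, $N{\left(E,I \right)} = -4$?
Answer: $418$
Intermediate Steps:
$P{\left(G \right)} = -2$ ($P{\left(G \right)} = -2 + \left(G - G\right) = -2 + 0 = -2$)
$b{\left(W \right)} = -54$ ($b{\left(W \right)} = -6 + 3 \left(-16\right) = -6 - 48 = -54$)
$v{\left(M \right)} = 126 - 14 M$ ($v{\left(M \right)} = \left(-9 + M\right) \left(-6 - 8\right) = \left(-9 + M\right) \left(-14\right) = 126 - 14 M$)
$c = -364$ ($c = - 2 \left(126 - -56\right) = - 2 \left(126 + 56\right) = \left(-2\right) 182 = -364$)
$- (b{\left(-217 \right)} + c) = - (-54 - 364) = \left(-1\right) \left(-418\right) = 418$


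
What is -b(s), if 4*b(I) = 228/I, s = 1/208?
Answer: -11856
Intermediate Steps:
s = 1/208 ≈ 0.0048077
b(I) = 57/I (b(I) = (228/I)/4 = 57/I)
-b(s) = -57/1/208 = -57*208 = -1*11856 = -11856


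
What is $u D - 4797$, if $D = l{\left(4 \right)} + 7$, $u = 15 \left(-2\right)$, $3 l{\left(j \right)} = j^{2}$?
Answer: $-5167$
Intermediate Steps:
$l{\left(j \right)} = \frac{j^{2}}{3}$
$u = -30$
$D = \frac{37}{3}$ ($D = \frac{4^{2}}{3} + 7 = \frac{1}{3} \cdot 16 + 7 = \frac{16}{3} + 7 = \frac{37}{3} \approx 12.333$)
$u D - 4797 = \left(-30\right) \frac{37}{3} - 4797 = -370 - 4797 = -5167$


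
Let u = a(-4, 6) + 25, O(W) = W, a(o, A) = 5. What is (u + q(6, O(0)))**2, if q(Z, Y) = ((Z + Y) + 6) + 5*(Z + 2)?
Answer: 6724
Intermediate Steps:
u = 30 (u = 5 + 25 = 30)
q(Z, Y) = 16 + Y + 6*Z (q(Z, Y) = ((Y + Z) + 6) + 5*(2 + Z) = (6 + Y + Z) + (10 + 5*Z) = 16 + Y + 6*Z)
(u + q(6, O(0)))**2 = (30 + (16 + 0 + 6*6))**2 = (30 + (16 + 0 + 36))**2 = (30 + 52)**2 = 82**2 = 6724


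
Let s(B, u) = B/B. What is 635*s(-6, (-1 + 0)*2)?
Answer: 635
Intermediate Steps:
s(B, u) = 1
635*s(-6, (-1 + 0)*2) = 635*1 = 635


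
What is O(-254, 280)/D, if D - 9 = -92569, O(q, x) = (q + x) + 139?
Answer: -33/18512 ≈ -0.0017826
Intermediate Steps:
O(q, x) = 139 + q + x
D = -92560 (D = 9 - 92569 = -92560)
O(-254, 280)/D = (139 - 254 + 280)/(-92560) = 165*(-1/92560) = -33/18512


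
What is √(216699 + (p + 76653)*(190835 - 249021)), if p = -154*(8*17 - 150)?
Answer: 5*I*√183414551 ≈ 67715.0*I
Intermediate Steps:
p = 2156 (p = -154*(136 - 150) = -154*(-14) = 2156)
√(216699 + (p + 76653)*(190835 - 249021)) = √(216699 + (2156 + 76653)*(190835 - 249021)) = √(216699 + 78809*(-58186)) = √(216699 - 4585580474) = √(-4585363775) = 5*I*√183414551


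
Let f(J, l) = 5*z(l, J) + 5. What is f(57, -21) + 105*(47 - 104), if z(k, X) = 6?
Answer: -5950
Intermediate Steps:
f(J, l) = 35 (f(J, l) = 5*6 + 5 = 30 + 5 = 35)
f(57, -21) + 105*(47 - 104) = 35 + 105*(47 - 104) = 35 + 105*(-57) = 35 - 5985 = -5950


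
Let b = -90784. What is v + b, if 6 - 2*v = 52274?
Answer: -116918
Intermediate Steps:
v = -26134 (v = 3 - ½*52274 = 3 - 26137 = -26134)
v + b = -26134 - 90784 = -116918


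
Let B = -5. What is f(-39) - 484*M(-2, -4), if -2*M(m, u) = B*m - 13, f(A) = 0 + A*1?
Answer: -765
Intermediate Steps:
f(A) = A (f(A) = 0 + A = A)
M(m, u) = 13/2 + 5*m/2 (M(m, u) = -(-5*m - 13)/2 = -(-13 - 5*m)/2 = 13/2 + 5*m/2)
f(-39) - 484*M(-2, -4) = -39 - 484*(13/2 + (5/2)*(-2)) = -39 - 484*(13/2 - 5) = -39 - 484*3/2 = -39 - 726 = -765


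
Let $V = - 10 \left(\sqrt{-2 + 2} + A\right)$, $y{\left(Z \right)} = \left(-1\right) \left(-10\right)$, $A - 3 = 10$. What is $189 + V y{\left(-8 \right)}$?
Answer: $-1111$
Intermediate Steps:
$A = 13$ ($A = 3 + 10 = 13$)
$y{\left(Z \right)} = 10$
$V = -130$ ($V = - 10 \left(\sqrt{-2 + 2} + 13\right) = - 10 \left(\sqrt{0} + 13\right) = - 10 \left(0 + 13\right) = \left(-10\right) 13 = -130$)
$189 + V y{\left(-8 \right)} = 189 - 1300 = -1111$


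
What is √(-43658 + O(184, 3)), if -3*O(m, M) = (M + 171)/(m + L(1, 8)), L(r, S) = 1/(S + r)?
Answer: 2*I*√29967602249/1657 ≈ 208.95*I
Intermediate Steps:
O(m, M) = -(171 + M)/(3*(⅑ + m)) (O(m, M) = -(M + 171)/(3*(m + 1/(8 + 1))) = -(171 + M)/(3*(m + 1/9)) = -(171 + M)/(3*(m + ⅑)) = -(171 + M)/(3*(⅑ + m)))
√(-43658 + O(184, 3)) = √(-43658 + 3*(-171 - 1*3)/(1 + 9*184)) = √(-43658 + 3*(-171 - 3)/(1 + 1656)) = √(-43658 + 3*(-174)/1657) = √(-43658 + 3*(1/1657)*(-174)) = √(-43658 - 522/1657) = √(-72341828/1657) = 2*I*√29967602249/1657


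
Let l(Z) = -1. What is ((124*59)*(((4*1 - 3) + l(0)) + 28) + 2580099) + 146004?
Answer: 2930951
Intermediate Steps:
((124*59)*(((4*1 - 3) + l(0)) + 28) + 2580099) + 146004 = ((124*59)*(((4*1 - 3) - 1) + 28) + 2580099) + 146004 = (7316*(((4 - 3) - 1) + 28) + 2580099) + 146004 = (7316*((1 - 1) + 28) + 2580099) + 146004 = (7316*(0 + 28) + 2580099) + 146004 = (7316*28 + 2580099) + 146004 = (204848 + 2580099) + 146004 = 2784947 + 146004 = 2930951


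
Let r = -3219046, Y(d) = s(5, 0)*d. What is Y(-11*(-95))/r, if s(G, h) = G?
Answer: -5225/3219046 ≈ -0.0016232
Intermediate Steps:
Y(d) = 5*d
Y(-11*(-95))/r = (5*(-11*(-95)))/(-3219046) = (5*1045)*(-1/3219046) = 5225*(-1/3219046) = -5225/3219046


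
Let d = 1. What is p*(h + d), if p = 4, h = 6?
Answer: 28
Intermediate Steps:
p*(h + d) = 4*(6 + 1) = 4*7 = 28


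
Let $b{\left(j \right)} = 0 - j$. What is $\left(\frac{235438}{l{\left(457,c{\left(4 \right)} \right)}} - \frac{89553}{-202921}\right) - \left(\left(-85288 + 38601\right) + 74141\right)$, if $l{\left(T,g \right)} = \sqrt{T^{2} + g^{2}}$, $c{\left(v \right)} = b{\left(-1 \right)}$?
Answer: $- \frac{5570903581}{202921} + \frac{117719 \sqrt{8354}}{20885} \approx -26938.0$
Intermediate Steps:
$b{\left(j \right)} = - j$
$c{\left(v \right)} = 1$ ($c{\left(v \right)} = \left(-1\right) \left(-1\right) = 1$)
$\left(\frac{235438}{l{\left(457,c{\left(4 \right)} \right)}} - \frac{89553}{-202921}\right) - \left(\left(-85288 + 38601\right) + 74141\right) = \left(\frac{235438}{\sqrt{457^{2} + 1^{2}}} - \frac{89553}{-202921}\right) - \left(\left(-85288 + 38601\right) + 74141\right) = \left(\frac{235438}{\sqrt{208849 + 1}} - - \frac{89553}{202921}\right) - \left(-46687 + 74141\right) = \left(\frac{235438}{\sqrt{208850}} + \frac{89553}{202921}\right) - 27454 = \left(\frac{235438}{5 \sqrt{8354}} + \frac{89553}{202921}\right) - 27454 = \left(235438 \frac{\sqrt{8354}}{41770} + \frac{89553}{202921}\right) - 27454 = \left(\frac{117719 \sqrt{8354}}{20885} + \frac{89553}{202921}\right) - 27454 = \left(\frac{89553}{202921} + \frac{117719 \sqrt{8354}}{20885}\right) - 27454 = - \frac{5570903581}{202921} + \frac{117719 \sqrt{8354}}{20885}$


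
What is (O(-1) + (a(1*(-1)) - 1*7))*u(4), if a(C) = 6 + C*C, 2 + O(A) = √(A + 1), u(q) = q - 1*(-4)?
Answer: -16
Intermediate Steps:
u(q) = 4 + q (u(q) = q + 4 = 4 + q)
O(A) = -2 + √(1 + A) (O(A) = -2 + √(A + 1) = -2 + √(1 + A))
a(C) = 6 + C²
(O(-1) + (a(1*(-1)) - 1*7))*u(4) = ((-2 + √(1 - 1)) + ((6 + (1*(-1))²) - 1*7))*(4 + 4) = ((-2 + √0) + ((6 + (-1)²) - 7))*8 = ((-2 + 0) + ((6 + 1) - 7))*8 = (-2 + (7 - 7))*8 = (-2 + 0)*8 = -2*8 = -16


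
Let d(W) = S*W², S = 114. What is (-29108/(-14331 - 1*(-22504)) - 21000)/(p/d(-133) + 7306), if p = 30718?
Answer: -173082268619484/60206060392181 ≈ -2.8748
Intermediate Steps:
d(W) = 114*W²
(-29108/(-14331 - 1*(-22504)) - 21000)/(p/d(-133) + 7306) = (-29108/(-14331 - 1*(-22504)) - 21000)/(30718/((114*(-133)²)) + 7306) = (-29108/(-14331 + 22504) - 21000)/(30718/((114*17689)) + 7306) = (-29108/8173 - 21000)/(30718/2016546 + 7306) = (-29108*1/8173 - 21000)/(30718*(1/2016546) + 7306) = (-29108/8173 - 21000)/(15359/1008273 + 7306) = -171662108/(8173*7366457897/1008273) = -171662108/8173*1008273/7366457897 = -173082268619484/60206060392181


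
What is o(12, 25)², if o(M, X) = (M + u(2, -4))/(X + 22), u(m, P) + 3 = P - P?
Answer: 81/2209 ≈ 0.036668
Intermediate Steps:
u(m, P) = -3 (u(m, P) = -3 + (P - P) = -3 + 0 = -3)
o(M, X) = (-3 + M)/(22 + X) (o(M, X) = (M - 3)/(X + 22) = (-3 + M)/(22 + X))
o(12, 25)² = ((-3 + 12)/(22 + 25))² = (9/47)² = 81/2209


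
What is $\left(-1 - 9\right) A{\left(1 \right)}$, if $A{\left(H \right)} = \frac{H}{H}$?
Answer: $-10$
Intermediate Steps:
$A{\left(H \right)} = 1$
$\left(-1 - 9\right) A{\left(1 \right)} = \left(-1 - 9\right) 1 = \left(-10\right) 1 = -10$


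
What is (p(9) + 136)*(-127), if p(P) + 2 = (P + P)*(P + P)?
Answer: -58166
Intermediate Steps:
p(P) = -2 + 4*P² (p(P) = -2 + (P + P)*(P + P) = -2 + (2*P)*(2*P) = -2 + 4*P²)
(p(9) + 136)*(-127) = ((-2 + 4*9²) + 136)*(-127) = ((-2 + 4*81) + 136)*(-127) = ((-2 + 324) + 136)*(-127) = (322 + 136)*(-127) = 458*(-127) = -58166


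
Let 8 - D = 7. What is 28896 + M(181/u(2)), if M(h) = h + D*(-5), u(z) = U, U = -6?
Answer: 173165/6 ≈ 28861.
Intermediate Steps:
D = 1 (D = 8 - 1*7 = 8 - 7 = 1)
u(z) = -6
M(h) = -5 + h (M(h) = h + 1*(-5) = h - 5 = -5 + h)
28896 + M(181/u(2)) = 28896 + (-5 + 181/(-6)) = 28896 + (-5 + 181*(-⅙)) = 28896 + (-5 - 181/6) = 28896 - 211/6 = 173165/6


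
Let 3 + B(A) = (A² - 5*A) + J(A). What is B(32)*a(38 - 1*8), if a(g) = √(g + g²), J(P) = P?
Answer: 893*√930 ≈ 27233.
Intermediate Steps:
B(A) = -3 + A² - 4*A (B(A) = -3 + ((A² - 5*A) + A) = -3 + (A² - 4*A) = -3 + A² - 4*A)
B(32)*a(38 - 1*8) = (-3 + 32² - 4*32)*√((38 - 1*8)*(1 + (38 - 1*8))) = (-3 + 1024 - 128)*√((38 - 8)*(1 + (38 - 8))) = 893*√(30*(1 + 30)) = 893*√(30*31) = 893*√930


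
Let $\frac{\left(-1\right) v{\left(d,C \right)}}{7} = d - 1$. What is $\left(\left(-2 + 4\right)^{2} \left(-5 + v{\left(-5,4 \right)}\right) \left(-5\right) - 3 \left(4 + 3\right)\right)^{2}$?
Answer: $579121$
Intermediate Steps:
$v{\left(d,C \right)} = 7 - 7 d$ ($v{\left(d,C \right)} = - 7 \left(d - 1\right) = - 7 \left(-1 + d\right) = 7 - 7 d$)
$\left(\left(-2 + 4\right)^{2} \left(-5 + v{\left(-5,4 \right)}\right) \left(-5\right) - 3 \left(4 + 3\right)\right)^{2} = \left(\left(-2 + 4\right)^{2} \left(-5 + \left(7 - -35\right)\right) \left(-5\right) - 3 \left(4 + 3\right)\right)^{2} = \left(2^{2} \left(-5 + \left(7 + 35\right)\right) \left(-5\right) - 21\right)^{2} = \left(4 \left(-5 + 42\right) \left(-5\right) - 21\right)^{2} = \left(4 \cdot 37 \left(-5\right) - 21\right)^{2} = \left(4 \left(-185\right) - 21\right)^{2} = \left(-740 - 21\right)^{2} = \left(-761\right)^{2} = 579121$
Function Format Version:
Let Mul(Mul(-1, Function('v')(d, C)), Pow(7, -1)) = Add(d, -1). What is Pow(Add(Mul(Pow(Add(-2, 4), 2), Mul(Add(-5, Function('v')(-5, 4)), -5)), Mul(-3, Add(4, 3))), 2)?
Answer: 579121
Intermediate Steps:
Function('v')(d, C) = Add(7, Mul(-7, d)) (Function('v')(d, C) = Mul(-7, Add(d, -1)) = Mul(-7, Add(-1, d)) = Add(7, Mul(-7, d)))
Pow(Add(Mul(Pow(Add(-2, 4), 2), Mul(Add(-5, Function('v')(-5, 4)), -5)), Mul(-3, Add(4, 3))), 2) = Pow(Add(Mul(Pow(Add(-2, 4), 2), Mul(Add(-5, Add(7, Mul(-7, -5))), -5)), Mul(-3, Add(4, 3))), 2) = Pow(Add(Mul(Pow(2, 2), Mul(Add(-5, Add(7, 35)), -5)), Mul(-3, 7)), 2) = Pow(Add(Mul(4, Mul(Add(-5, 42), -5)), -21), 2) = Pow(Add(Mul(4, Mul(37, -5)), -21), 2) = Pow(Add(Mul(4, -185), -21), 2) = Pow(Add(-740, -21), 2) = Pow(-761, 2) = 579121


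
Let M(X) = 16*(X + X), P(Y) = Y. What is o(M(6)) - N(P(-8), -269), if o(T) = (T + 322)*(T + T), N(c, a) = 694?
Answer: 196682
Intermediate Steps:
M(X) = 32*X (M(X) = 16*(2*X) = 32*X)
o(T) = 2*T*(322 + T) (o(T) = (322 + T)*(2*T) = 2*T*(322 + T))
o(M(6)) - N(P(-8), -269) = 2*(32*6)*(322 + 32*6) - 1*694 = 2*192*(322 + 192) - 694 = 2*192*514 - 694 = 197376 - 694 = 196682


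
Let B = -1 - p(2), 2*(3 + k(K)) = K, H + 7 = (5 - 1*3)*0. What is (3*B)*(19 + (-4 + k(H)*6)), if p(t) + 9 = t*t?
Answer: -288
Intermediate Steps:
p(t) = -9 + t² (p(t) = -9 + t*t = -9 + t²)
H = -7 (H = -7 + (5 - 1*3)*0 = -7 + (5 - 3)*0 = -7 + 2*0 = -7 + 0 = -7)
k(K) = -3 + K/2
B = 4 (B = -1 - (-9 + 2²) = -1 - (-9 + 4) = -1 - 1*(-5) = -1 + 5 = 4)
(3*B)*(19 + (-4 + k(H)*6)) = (3*4)*(19 + (-4 + (-3 + (½)*(-7))*6)) = 12*(19 + (-4 + (-3 - 7/2)*6)) = 12*(19 + (-4 - 13/2*6)) = 12*(19 + (-4 - 39)) = 12*(19 - 43) = 12*(-24) = -288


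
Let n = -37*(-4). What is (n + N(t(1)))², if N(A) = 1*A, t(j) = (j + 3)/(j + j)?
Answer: 22500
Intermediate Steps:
t(j) = (3 + j)/(2*j) (t(j) = (3 + j)/((2*j)) = (3 + j)*(1/(2*j)) = (3 + j)/(2*j))
n = 148
N(A) = A
(n + N(t(1)))² = (148 + (½)*(3 + 1)/1)² = (148 + (½)*1*4)² = (148 + 2)² = 150² = 22500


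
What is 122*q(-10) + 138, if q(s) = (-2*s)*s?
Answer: -24262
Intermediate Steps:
q(s) = -2*s²
122*q(-10) + 138 = 122*(-2*(-10)²) + 138 = 122*(-2*100) + 138 = 122*(-200) + 138 = -24400 + 138 = -24262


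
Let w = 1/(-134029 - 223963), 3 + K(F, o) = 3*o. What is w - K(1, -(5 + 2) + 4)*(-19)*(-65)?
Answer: 5305441439/357992 ≈ 14820.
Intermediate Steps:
K(F, o) = -3 + 3*o
w = -1/357992 (w = 1/(-357992) = -1/357992 ≈ -2.7934e-6)
w - K(1, -(5 + 2) + 4)*(-19)*(-65) = -1/357992 - (-3 + 3*(-(5 + 2) + 4))*(-19)*(-65) = -1/357992 - (-3 + 3*(-1*7 + 4))*(-19)*(-65) = -1/357992 - (-3 + 3*(-7 + 4))*(-19)*(-65) = -1/357992 - (-3 + 3*(-3))*(-19)*(-65) = -1/357992 - (-3 - 9)*(-19)*(-65) = -1/357992 - (-12*(-19))*(-65) = -1/357992 - 228*(-65) = -1/357992 - 1*(-14820) = -1/357992 + 14820 = 5305441439/357992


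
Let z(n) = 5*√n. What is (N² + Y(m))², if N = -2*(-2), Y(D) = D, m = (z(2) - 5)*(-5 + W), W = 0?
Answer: 2931 - 2050*√2 ≈ 31.862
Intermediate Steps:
m = 25 - 25*√2 (m = (5*√2 - 5)*(-5 + 0) = (-5 + 5*√2)*(-5) = 25 - 25*√2 ≈ -10.355)
N = 4
(N² + Y(m))² = (4² + (25 - 25*√2))² = (16 + (25 - 25*√2))² = (41 - 25*√2)²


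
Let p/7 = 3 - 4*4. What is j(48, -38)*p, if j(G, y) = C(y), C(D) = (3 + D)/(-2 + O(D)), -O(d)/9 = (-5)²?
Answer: -3185/227 ≈ -14.031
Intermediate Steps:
O(d) = -225 (O(d) = -9*(-5)² = -9*25 = -225)
C(D) = -3/227 - D/227 (C(D) = (3 + D)/(-2 - 225) = (3 + D)/(-227) = (3 + D)*(-1/227) = -3/227 - D/227)
p = -91 (p = 7*(3 - 4*4) = 7*(3 - 16) = 7*(-13) = -91)
j(G, y) = -3/227 - y/227
j(48, -38)*p = (-3/227 - 1/227*(-38))*(-91) = (-3/227 + 38/227)*(-91) = (35/227)*(-91) = -3185/227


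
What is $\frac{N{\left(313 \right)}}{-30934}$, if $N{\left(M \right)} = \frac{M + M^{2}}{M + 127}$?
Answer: $- \frac{49141}{6805480} \approx -0.0072208$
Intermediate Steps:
$N{\left(M \right)} = \frac{M + M^{2}}{127 + M}$
$\frac{N{\left(313 \right)}}{-30934} = \frac{313 \frac{1}{127 + 313} \left(1 + 313\right)}{-30934} = 313 \cdot \frac{1}{440} \cdot 314 \left(- \frac{1}{30934}\right) = \frac{49141}{220} \left(- \frac{1}{30934}\right) = - \frac{49141}{6805480}$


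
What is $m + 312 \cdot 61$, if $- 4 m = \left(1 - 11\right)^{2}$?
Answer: $19007$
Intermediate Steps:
$m = -25$ ($m = - \frac{\left(1 - 11\right)^{2}}{4} = - \frac{\left(-10\right)^{2}}{4} = \left(- \frac{1}{4}\right) 100 = -25$)
$m + 312 \cdot 61 = -25 + 312 \cdot 61 = -25 + 19032 = 19007$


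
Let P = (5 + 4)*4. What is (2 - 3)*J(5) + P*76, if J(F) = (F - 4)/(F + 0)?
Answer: 13679/5 ≈ 2735.8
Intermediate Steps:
J(F) = (-4 + F)/F
P = 36 (P = 9*4 = 36)
(2 - 3)*J(5) + P*76 = (2 - 3)*((-4 + 5)/5) + 36*76 = -1/5 + 2736 = 13679/5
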